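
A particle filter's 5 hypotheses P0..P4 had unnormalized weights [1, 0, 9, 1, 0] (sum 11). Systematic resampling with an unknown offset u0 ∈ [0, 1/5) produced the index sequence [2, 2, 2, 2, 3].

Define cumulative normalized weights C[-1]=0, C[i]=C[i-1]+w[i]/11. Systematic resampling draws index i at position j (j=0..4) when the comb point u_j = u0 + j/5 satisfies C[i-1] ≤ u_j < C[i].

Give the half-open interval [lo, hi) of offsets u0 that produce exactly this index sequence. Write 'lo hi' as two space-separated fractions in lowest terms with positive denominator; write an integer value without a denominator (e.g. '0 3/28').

C = [1/11, 1/11, 10/11, 1, 1]
j=0 picked index 2: u0 ∈ [1/11, 10/11)
j=1 picked index 2: u0 ∈ [-6/55, 39/55)
j=2 picked index 2: u0 ∈ [-17/55, 28/55)
j=3 picked index 2: u0 ∈ [-28/55, 17/55)
j=4 picked index 3: u0 ∈ [6/55, 1/5)
intersection: [6/55, 1/5)

6/55 1/5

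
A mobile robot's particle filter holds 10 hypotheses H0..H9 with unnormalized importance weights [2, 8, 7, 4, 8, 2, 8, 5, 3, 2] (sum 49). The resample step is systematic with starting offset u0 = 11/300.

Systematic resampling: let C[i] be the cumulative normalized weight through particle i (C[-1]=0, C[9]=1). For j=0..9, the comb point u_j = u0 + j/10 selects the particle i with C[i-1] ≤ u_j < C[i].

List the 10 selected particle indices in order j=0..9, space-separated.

0 1 2 2 4 4 6 6 7 8

C = [2/49, 10/49, 17/49, 3/7, 29/49, 31/49, 39/49, 44/49, 47/49, 1]
j=0: u_0=11/300 ∈ [0, 2/49) → index 0
j=1: u_1=41/300 ∈ [2/49, 10/49) → index 1
j=2: u_2=71/300 ∈ [10/49, 17/49) → index 2
j=3: u_3=101/300 ∈ [10/49, 17/49) → index 2
j=4: u_4=131/300 ∈ [3/7, 29/49) → index 4
j=5: u_5=161/300 ∈ [3/7, 29/49) → index 4
j=6: u_6=191/300 ∈ [31/49, 39/49) → index 6
j=7: u_7=221/300 ∈ [31/49, 39/49) → index 6
j=8: u_8=251/300 ∈ [39/49, 44/49) → index 7
j=9: u_9=281/300 ∈ [44/49, 47/49) → index 8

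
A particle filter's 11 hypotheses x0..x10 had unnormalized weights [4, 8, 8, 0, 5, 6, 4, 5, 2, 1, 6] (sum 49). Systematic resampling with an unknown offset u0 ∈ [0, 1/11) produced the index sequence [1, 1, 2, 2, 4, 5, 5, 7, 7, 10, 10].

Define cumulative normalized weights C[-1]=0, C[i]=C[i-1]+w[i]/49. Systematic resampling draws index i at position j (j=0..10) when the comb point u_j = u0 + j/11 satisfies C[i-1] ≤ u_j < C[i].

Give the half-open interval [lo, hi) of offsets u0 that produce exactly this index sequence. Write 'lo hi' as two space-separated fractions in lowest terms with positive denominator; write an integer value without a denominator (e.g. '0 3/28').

C = [4/49, 12/49, 20/49, 20/49, 25/49, 31/49, 5/7, 40/49, 6/7, 43/49, 1]
j=0 picked index 1: u0 ∈ [4/49, 12/49)
j=1 picked index 1: u0 ∈ [-5/539, 83/539)
j=2 picked index 2: u0 ∈ [34/539, 122/539)
j=3 picked index 2: u0 ∈ [-15/539, 73/539)
j=4 picked index 4: u0 ∈ [24/539, 79/539)
j=5 picked index 5: u0 ∈ [30/539, 96/539)
j=6 picked index 5: u0 ∈ [-19/539, 47/539)
j=7 picked index 7: u0 ∈ [6/77, 97/539)
j=8 picked index 7: u0 ∈ [-1/77, 48/539)
j=9 picked index 10: u0 ∈ [32/539, 2/11)
j=10 picked index 10: u0 ∈ [-17/539, 1/11)
intersection: [4/49, 47/539)

4/49 47/539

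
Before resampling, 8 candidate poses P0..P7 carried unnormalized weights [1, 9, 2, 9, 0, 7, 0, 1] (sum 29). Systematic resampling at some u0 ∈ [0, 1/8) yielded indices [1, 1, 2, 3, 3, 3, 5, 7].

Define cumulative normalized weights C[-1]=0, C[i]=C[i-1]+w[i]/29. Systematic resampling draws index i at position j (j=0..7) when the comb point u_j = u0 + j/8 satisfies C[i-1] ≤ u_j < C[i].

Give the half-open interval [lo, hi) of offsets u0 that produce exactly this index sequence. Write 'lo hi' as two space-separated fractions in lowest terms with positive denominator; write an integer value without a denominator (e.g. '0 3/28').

C = [1/29, 10/29, 12/29, 21/29, 21/29, 28/29, 28/29, 1]
j=0 picked index 1: u0 ∈ [1/29, 10/29)
j=1 picked index 1: u0 ∈ [-21/232, 51/232)
j=2 picked index 2: u0 ∈ [11/116, 19/116)
j=3 picked index 3: u0 ∈ [9/232, 81/232)
j=4 picked index 3: u0 ∈ [-5/58, 13/58)
j=5 picked index 3: u0 ∈ [-49/232, 23/232)
j=6 picked index 5: u0 ∈ [-3/116, 25/116)
j=7 picked index 7: u0 ∈ [21/232, 1/8)
intersection: [11/116, 23/232)

11/116 23/232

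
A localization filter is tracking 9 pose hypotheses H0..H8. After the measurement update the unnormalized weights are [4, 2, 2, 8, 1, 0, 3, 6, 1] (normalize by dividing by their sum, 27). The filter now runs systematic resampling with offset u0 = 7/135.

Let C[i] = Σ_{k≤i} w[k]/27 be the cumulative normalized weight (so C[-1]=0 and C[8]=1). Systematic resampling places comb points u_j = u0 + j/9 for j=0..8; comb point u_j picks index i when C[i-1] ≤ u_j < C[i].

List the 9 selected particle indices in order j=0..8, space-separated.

C = [4/27, 2/9, 8/27, 16/27, 17/27, 17/27, 20/27, 26/27, 1]
j=0: u_0=7/135 ∈ [0, 4/27) → index 0
j=1: u_1=22/135 ∈ [4/27, 2/9) → index 1
j=2: u_2=37/135 ∈ [2/9, 8/27) → index 2
j=3: u_3=52/135 ∈ [8/27, 16/27) → index 3
j=4: u_4=67/135 ∈ [8/27, 16/27) → index 3
j=5: u_5=82/135 ∈ [16/27, 17/27) → index 4
j=6: u_6=97/135 ∈ [17/27, 20/27) → index 6
j=7: u_7=112/135 ∈ [20/27, 26/27) → index 7
j=8: u_8=127/135 ∈ [20/27, 26/27) → index 7

0 1 2 3 3 4 6 7 7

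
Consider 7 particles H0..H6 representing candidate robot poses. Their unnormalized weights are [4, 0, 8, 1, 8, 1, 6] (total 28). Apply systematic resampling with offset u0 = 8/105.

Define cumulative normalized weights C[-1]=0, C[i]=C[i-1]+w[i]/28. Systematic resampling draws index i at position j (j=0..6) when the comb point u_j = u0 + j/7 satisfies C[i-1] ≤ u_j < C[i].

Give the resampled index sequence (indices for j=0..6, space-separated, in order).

C = [1/7, 1/7, 3/7, 13/28, 3/4, 11/14, 1]
j=0: u_0=8/105 ∈ [0, 1/7) → index 0
j=1: u_1=23/105 ∈ [1/7, 3/7) → index 2
j=2: u_2=38/105 ∈ [1/7, 3/7) → index 2
j=3: u_3=53/105 ∈ [13/28, 3/4) → index 4
j=4: u_4=68/105 ∈ [13/28, 3/4) → index 4
j=5: u_5=83/105 ∈ [11/14, 1) → index 6
j=6: u_6=14/15 ∈ [11/14, 1) → index 6

0 2 2 4 4 6 6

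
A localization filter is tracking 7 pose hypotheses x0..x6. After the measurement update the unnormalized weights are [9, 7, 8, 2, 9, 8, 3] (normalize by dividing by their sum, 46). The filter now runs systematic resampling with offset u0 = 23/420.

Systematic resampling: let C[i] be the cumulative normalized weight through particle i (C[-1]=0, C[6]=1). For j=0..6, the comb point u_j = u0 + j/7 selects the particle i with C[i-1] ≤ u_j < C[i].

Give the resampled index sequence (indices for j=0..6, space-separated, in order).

C = [9/46, 8/23, 12/23, 13/23, 35/46, 43/46, 1]
j=0: u_0=23/420 ∈ [0, 9/46) → index 0
j=1: u_1=83/420 ∈ [9/46, 8/23) → index 1
j=2: u_2=143/420 ∈ [9/46, 8/23) → index 1
j=3: u_3=29/60 ∈ [8/23, 12/23) → index 2
j=4: u_4=263/420 ∈ [13/23, 35/46) → index 4
j=5: u_5=323/420 ∈ [35/46, 43/46) → index 5
j=6: u_6=383/420 ∈ [35/46, 43/46) → index 5

0 1 1 2 4 5 5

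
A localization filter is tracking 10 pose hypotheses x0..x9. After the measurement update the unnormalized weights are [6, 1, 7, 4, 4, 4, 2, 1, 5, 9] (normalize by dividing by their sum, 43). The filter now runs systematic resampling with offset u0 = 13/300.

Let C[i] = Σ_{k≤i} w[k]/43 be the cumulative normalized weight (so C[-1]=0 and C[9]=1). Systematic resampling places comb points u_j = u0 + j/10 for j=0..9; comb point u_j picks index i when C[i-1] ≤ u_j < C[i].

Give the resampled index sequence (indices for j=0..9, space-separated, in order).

0 1 2 3 4 5 6 8 9 9

C = [6/43, 7/43, 14/43, 18/43, 22/43, 26/43, 28/43, 29/43, 34/43, 1]
j=0: u_0=13/300 ∈ [0, 6/43) → index 0
j=1: u_1=43/300 ∈ [6/43, 7/43) → index 1
j=2: u_2=73/300 ∈ [7/43, 14/43) → index 2
j=3: u_3=103/300 ∈ [14/43, 18/43) → index 3
j=4: u_4=133/300 ∈ [18/43, 22/43) → index 4
j=5: u_5=163/300 ∈ [22/43, 26/43) → index 5
j=6: u_6=193/300 ∈ [26/43, 28/43) → index 6
j=7: u_7=223/300 ∈ [29/43, 34/43) → index 8
j=8: u_8=253/300 ∈ [34/43, 1) → index 9
j=9: u_9=283/300 ∈ [34/43, 1) → index 9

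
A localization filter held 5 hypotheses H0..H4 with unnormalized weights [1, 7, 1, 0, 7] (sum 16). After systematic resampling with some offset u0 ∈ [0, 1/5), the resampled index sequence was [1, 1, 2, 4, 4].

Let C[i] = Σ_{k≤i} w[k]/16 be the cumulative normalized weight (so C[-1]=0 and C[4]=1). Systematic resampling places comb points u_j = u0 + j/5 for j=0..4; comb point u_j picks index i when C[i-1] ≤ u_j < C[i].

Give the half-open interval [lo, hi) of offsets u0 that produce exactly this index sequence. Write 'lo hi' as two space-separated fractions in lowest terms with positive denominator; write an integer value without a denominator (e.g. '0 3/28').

C = [1/16, 1/2, 9/16, 9/16, 1]
j=0 picked index 1: u0 ∈ [1/16, 1/2)
j=1 picked index 1: u0 ∈ [-11/80, 3/10)
j=2 picked index 2: u0 ∈ [1/10, 13/80)
j=3 picked index 4: u0 ∈ [-3/80, 2/5)
j=4 picked index 4: u0 ∈ [-19/80, 1/5)
intersection: [1/10, 13/80)

1/10 13/80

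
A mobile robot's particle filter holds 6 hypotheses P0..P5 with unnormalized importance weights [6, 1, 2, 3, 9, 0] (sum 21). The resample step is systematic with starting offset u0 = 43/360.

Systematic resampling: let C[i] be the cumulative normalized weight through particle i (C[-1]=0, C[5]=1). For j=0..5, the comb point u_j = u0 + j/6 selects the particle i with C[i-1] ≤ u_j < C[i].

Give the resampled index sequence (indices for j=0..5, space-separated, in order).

0 1 3 4 4 4

C = [2/7, 1/3, 3/7, 4/7, 1, 1]
j=0: u_0=43/360 ∈ [0, 2/7) → index 0
j=1: u_1=103/360 ∈ [2/7, 1/3) → index 1
j=2: u_2=163/360 ∈ [3/7, 4/7) → index 3
j=3: u_3=223/360 ∈ [4/7, 1) → index 4
j=4: u_4=283/360 ∈ [4/7, 1) → index 4
j=5: u_5=343/360 ∈ [4/7, 1) → index 4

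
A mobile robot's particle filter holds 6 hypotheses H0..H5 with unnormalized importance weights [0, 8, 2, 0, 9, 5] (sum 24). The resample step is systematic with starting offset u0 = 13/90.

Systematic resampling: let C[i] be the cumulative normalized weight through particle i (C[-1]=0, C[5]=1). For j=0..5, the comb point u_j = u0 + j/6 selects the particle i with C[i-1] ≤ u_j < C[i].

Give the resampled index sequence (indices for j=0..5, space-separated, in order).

1 1 4 4 5 5

C = [0, 1/3, 5/12, 5/12, 19/24, 1]
j=0: u_0=13/90 ∈ [0, 1/3) → index 1
j=1: u_1=14/45 ∈ [0, 1/3) → index 1
j=2: u_2=43/90 ∈ [5/12, 19/24) → index 4
j=3: u_3=29/45 ∈ [5/12, 19/24) → index 4
j=4: u_4=73/90 ∈ [19/24, 1) → index 5
j=5: u_5=44/45 ∈ [19/24, 1) → index 5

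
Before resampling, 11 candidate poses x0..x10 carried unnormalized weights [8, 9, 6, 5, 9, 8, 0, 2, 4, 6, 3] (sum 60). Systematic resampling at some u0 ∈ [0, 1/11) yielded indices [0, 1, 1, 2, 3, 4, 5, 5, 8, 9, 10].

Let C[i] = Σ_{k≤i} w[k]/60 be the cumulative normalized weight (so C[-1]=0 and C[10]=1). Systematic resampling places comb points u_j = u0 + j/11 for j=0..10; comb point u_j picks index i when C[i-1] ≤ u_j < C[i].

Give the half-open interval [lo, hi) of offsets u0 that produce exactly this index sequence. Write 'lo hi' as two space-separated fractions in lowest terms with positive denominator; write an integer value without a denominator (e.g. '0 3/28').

C = [2/15, 17/60, 23/60, 7/15, 37/60, 3/4, 3/4, 47/60, 17/20, 19/20, 1]
j=0 picked index 0: u0 ∈ [0, 2/15)
j=1 picked index 1: u0 ∈ [7/165, 127/660)
j=2 picked index 1: u0 ∈ [-8/165, 67/660)
j=3 picked index 2: u0 ∈ [7/660, 73/660)
j=4 picked index 3: u0 ∈ [13/660, 17/165)
j=5 picked index 4: u0 ∈ [2/165, 107/660)
j=6 picked index 5: u0 ∈ [47/660, 9/44)
j=7 picked index 5: u0 ∈ [-13/660, 5/44)
j=8 picked index 8: u0 ∈ [37/660, 27/220)
j=9 picked index 9: u0 ∈ [7/220, 29/220)
j=10 picked index 10: u0 ∈ [9/220, 1/11)
intersection: [47/660, 1/11)

47/660 1/11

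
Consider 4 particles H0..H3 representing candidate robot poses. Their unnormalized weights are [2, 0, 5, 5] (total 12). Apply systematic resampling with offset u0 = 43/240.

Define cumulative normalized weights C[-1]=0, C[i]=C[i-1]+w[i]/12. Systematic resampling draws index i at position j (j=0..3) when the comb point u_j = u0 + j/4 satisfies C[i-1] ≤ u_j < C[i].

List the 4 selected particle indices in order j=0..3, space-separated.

2 2 3 3

C = [1/6, 1/6, 7/12, 1]
j=0: u_0=43/240 ∈ [1/6, 7/12) → index 2
j=1: u_1=103/240 ∈ [1/6, 7/12) → index 2
j=2: u_2=163/240 ∈ [7/12, 1) → index 3
j=3: u_3=223/240 ∈ [7/12, 1) → index 3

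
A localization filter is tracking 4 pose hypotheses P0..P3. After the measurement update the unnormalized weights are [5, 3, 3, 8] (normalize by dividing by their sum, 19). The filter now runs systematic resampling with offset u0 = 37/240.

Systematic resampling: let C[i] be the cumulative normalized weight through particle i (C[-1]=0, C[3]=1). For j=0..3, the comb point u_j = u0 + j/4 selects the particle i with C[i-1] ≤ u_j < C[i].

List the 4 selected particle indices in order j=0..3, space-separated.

0 1 3 3

C = [5/19, 8/19, 11/19, 1]
j=0: u_0=37/240 ∈ [0, 5/19) → index 0
j=1: u_1=97/240 ∈ [5/19, 8/19) → index 1
j=2: u_2=157/240 ∈ [11/19, 1) → index 3
j=3: u_3=217/240 ∈ [11/19, 1) → index 3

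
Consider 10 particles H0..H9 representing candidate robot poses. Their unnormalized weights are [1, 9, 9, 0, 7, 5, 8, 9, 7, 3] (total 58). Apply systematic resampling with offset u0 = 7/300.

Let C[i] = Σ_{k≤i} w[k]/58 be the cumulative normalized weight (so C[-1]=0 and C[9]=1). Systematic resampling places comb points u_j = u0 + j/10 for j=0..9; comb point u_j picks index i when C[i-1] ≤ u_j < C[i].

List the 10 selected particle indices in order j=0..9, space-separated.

1 1 2 2 4 5 6 7 7 8

C = [1/58, 5/29, 19/58, 19/58, 13/29, 31/58, 39/58, 24/29, 55/58, 1]
j=0: u_0=7/300 ∈ [1/58, 5/29) → index 1
j=1: u_1=37/300 ∈ [1/58, 5/29) → index 1
j=2: u_2=67/300 ∈ [5/29, 19/58) → index 2
j=3: u_3=97/300 ∈ [5/29, 19/58) → index 2
j=4: u_4=127/300 ∈ [19/58, 13/29) → index 4
j=5: u_5=157/300 ∈ [13/29, 31/58) → index 5
j=6: u_6=187/300 ∈ [31/58, 39/58) → index 6
j=7: u_7=217/300 ∈ [39/58, 24/29) → index 7
j=8: u_8=247/300 ∈ [39/58, 24/29) → index 7
j=9: u_9=277/300 ∈ [24/29, 55/58) → index 8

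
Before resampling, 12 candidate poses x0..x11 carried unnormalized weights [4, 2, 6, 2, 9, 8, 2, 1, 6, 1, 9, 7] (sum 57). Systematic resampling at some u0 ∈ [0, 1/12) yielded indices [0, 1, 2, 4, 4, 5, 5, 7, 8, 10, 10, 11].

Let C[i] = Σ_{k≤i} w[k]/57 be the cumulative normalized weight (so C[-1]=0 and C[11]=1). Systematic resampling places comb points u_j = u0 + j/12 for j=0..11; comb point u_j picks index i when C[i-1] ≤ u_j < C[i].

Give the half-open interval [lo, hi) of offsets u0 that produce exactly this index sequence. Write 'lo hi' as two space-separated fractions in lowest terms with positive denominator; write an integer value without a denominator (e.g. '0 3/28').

C = [4/57, 2/19, 4/19, 14/57, 23/57, 31/57, 11/19, 34/57, 40/57, 41/57, 50/57, 1]
j=0 picked index 0: u0 ∈ [0, 4/57)
j=1 picked index 1: u0 ∈ [-1/76, 5/228)
j=2 picked index 2: u0 ∈ [-7/114, 5/114)
j=3 picked index 4: u0 ∈ [-1/228, 35/228)
j=4 picked index 4: u0 ∈ [-5/57, 4/57)
j=5 picked index 5: u0 ∈ [-1/76, 29/228)
j=6 picked index 5: u0 ∈ [-11/114, 5/114)
j=7 picked index 7: u0 ∈ [-1/228, 1/76)
j=8 picked index 8: u0 ∈ [-4/57, 2/57)
j=9 picked index 10: u0 ∈ [-7/228, 29/228)
j=10 picked index 10: u0 ∈ [-13/114, 5/114)
j=11 picked index 11: u0 ∈ [-3/76, 1/12)
intersection: [0, 1/76)

0 1/76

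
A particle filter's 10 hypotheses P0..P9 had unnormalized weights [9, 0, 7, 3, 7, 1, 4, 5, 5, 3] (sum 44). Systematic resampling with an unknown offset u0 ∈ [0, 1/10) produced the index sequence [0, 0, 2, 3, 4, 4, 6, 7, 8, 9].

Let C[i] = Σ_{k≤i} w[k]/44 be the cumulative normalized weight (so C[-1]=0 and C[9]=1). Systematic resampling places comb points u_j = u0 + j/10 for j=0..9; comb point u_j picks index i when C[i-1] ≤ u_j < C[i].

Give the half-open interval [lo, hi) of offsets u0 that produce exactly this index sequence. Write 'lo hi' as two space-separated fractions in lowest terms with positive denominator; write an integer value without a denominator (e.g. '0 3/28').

7/110 1/11

C = [9/44, 9/44, 4/11, 19/44, 13/22, 27/44, 31/44, 9/11, 41/44, 1]
j=0 picked index 0: u0 ∈ [0, 9/44)
j=1 picked index 0: u0 ∈ [-1/10, 23/220)
j=2 picked index 2: u0 ∈ [1/220, 9/55)
j=3 picked index 3: u0 ∈ [7/110, 29/220)
j=4 picked index 4: u0 ∈ [7/220, 21/110)
j=5 picked index 4: u0 ∈ [-3/44, 1/11)
j=6 picked index 6: u0 ∈ [3/220, 23/220)
j=7 picked index 7: u0 ∈ [1/220, 13/110)
j=8 picked index 8: u0 ∈ [1/55, 29/220)
j=9 picked index 9: u0 ∈ [7/220, 1/10)
intersection: [7/110, 1/11)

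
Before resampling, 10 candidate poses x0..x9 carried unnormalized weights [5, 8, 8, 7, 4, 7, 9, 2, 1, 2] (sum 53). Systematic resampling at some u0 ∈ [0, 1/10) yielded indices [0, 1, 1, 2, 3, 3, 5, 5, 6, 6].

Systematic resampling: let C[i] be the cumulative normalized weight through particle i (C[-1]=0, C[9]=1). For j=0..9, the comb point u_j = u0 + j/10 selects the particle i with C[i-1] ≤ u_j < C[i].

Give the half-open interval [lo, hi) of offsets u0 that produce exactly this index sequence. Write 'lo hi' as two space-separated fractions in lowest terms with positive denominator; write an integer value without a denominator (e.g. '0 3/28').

1/265 3/530

C = [5/53, 13/53, 21/53, 28/53, 32/53, 39/53, 48/53, 50/53, 51/53, 1]
j=0 picked index 0: u0 ∈ [0, 5/53)
j=1 picked index 1: u0 ∈ [-3/530, 77/530)
j=2 picked index 1: u0 ∈ [-28/265, 12/265)
j=3 picked index 2: u0 ∈ [-29/530, 51/530)
j=4 picked index 3: u0 ∈ [-1/265, 34/265)
j=5 picked index 3: u0 ∈ [-11/106, 3/106)
j=6 picked index 5: u0 ∈ [1/265, 36/265)
j=7 picked index 5: u0 ∈ [-51/530, 19/530)
j=8 picked index 6: u0 ∈ [-17/265, 28/265)
j=9 picked index 6: u0 ∈ [-87/530, 3/530)
intersection: [1/265, 3/530)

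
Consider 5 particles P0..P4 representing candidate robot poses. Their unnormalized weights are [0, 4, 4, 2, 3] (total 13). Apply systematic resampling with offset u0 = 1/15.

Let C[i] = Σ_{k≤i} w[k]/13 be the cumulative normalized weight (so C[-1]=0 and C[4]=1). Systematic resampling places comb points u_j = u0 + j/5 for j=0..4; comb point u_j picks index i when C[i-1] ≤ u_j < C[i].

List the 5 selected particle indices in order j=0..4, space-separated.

C = [0, 4/13, 8/13, 10/13, 1]
j=0: u_0=1/15 ∈ [0, 4/13) → index 1
j=1: u_1=4/15 ∈ [0, 4/13) → index 1
j=2: u_2=7/15 ∈ [4/13, 8/13) → index 2
j=3: u_3=2/3 ∈ [8/13, 10/13) → index 3
j=4: u_4=13/15 ∈ [10/13, 1) → index 4

1 1 2 3 4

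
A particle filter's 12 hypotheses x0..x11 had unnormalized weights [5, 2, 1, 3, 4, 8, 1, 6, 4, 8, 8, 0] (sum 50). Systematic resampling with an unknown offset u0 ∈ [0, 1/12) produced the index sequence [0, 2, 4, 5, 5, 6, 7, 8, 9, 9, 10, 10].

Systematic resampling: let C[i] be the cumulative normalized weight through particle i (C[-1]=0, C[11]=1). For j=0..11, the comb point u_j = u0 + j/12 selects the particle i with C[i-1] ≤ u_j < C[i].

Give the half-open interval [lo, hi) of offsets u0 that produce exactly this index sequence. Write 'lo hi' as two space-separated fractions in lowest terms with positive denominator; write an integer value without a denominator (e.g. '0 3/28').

C = [1/10, 7/50, 4/25, 11/50, 3/10, 23/50, 12/25, 3/5, 17/25, 21/25, 1, 1]
j=0 picked index 0: u0 ∈ [0, 1/10)
j=1 picked index 2: u0 ∈ [17/300, 23/300)
j=2 picked index 4: u0 ∈ [4/75, 2/15)
j=3 picked index 5: u0 ∈ [1/20, 21/100)
j=4 picked index 5: u0 ∈ [-1/30, 19/150)
j=5 picked index 6: u0 ∈ [13/300, 19/300)
j=6 picked index 7: u0 ∈ [-1/50, 1/10)
j=7 picked index 8: u0 ∈ [1/60, 29/300)
j=8 picked index 9: u0 ∈ [1/75, 13/75)
j=9 picked index 9: u0 ∈ [-7/100, 9/100)
j=10 picked index 10: u0 ∈ [1/150, 1/6)
j=11 picked index 10: u0 ∈ [-23/300, 1/12)
intersection: [17/300, 19/300)

17/300 19/300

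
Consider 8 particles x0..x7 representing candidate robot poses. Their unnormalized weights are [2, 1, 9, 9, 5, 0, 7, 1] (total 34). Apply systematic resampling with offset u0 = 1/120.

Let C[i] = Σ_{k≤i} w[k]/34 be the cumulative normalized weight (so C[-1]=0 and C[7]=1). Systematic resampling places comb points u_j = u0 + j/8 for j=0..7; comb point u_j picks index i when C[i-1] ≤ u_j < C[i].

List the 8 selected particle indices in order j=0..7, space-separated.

C = [1/17, 3/34, 6/17, 21/34, 13/17, 13/17, 33/34, 1]
j=0: u_0=1/120 ∈ [0, 1/17) → index 0
j=1: u_1=2/15 ∈ [3/34, 6/17) → index 2
j=2: u_2=31/120 ∈ [3/34, 6/17) → index 2
j=3: u_3=23/60 ∈ [6/17, 21/34) → index 3
j=4: u_4=61/120 ∈ [6/17, 21/34) → index 3
j=5: u_5=19/30 ∈ [21/34, 13/17) → index 4
j=6: u_6=91/120 ∈ [21/34, 13/17) → index 4
j=7: u_7=53/60 ∈ [13/17, 33/34) → index 6

0 2 2 3 3 4 4 6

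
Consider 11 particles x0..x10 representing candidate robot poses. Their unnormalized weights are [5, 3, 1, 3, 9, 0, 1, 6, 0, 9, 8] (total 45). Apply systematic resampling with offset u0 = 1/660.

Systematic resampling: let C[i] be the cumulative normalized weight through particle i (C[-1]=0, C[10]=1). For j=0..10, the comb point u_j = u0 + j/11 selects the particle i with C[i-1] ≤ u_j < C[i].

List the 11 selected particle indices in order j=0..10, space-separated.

0 0 2 4 4 4 7 9 9 9 10

C = [1/9, 8/45, 1/5, 4/15, 7/15, 7/15, 22/45, 28/45, 28/45, 37/45, 1]
j=0: u_0=1/660 ∈ [0, 1/9) → index 0
j=1: u_1=61/660 ∈ [0, 1/9) → index 0
j=2: u_2=11/60 ∈ [8/45, 1/5) → index 2
j=3: u_3=181/660 ∈ [4/15, 7/15) → index 4
j=4: u_4=241/660 ∈ [4/15, 7/15) → index 4
j=5: u_5=301/660 ∈ [4/15, 7/15) → index 4
j=6: u_6=361/660 ∈ [22/45, 28/45) → index 7
j=7: u_7=421/660 ∈ [28/45, 37/45) → index 9
j=8: u_8=481/660 ∈ [28/45, 37/45) → index 9
j=9: u_9=541/660 ∈ [28/45, 37/45) → index 9
j=10: u_10=601/660 ∈ [37/45, 1) → index 10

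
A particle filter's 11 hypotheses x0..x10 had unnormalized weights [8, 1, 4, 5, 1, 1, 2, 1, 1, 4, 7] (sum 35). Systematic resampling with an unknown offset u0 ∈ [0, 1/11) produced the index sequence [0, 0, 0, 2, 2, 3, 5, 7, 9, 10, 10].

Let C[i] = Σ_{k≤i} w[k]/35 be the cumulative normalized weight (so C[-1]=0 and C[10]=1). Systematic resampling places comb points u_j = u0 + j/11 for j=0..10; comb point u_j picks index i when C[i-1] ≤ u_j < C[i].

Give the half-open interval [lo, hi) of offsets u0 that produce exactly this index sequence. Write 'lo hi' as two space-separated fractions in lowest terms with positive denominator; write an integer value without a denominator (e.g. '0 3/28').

0 3/385

C = [8/35, 9/35, 13/35, 18/35, 19/35, 4/7, 22/35, 23/35, 24/35, 4/5, 1]
j=0 picked index 0: u0 ∈ [0, 8/35)
j=1 picked index 0: u0 ∈ [-1/11, 53/385)
j=2 picked index 0: u0 ∈ [-2/11, 18/385)
j=3 picked index 2: u0 ∈ [-6/385, 38/385)
j=4 picked index 2: u0 ∈ [-41/385, 3/385)
j=5 picked index 3: u0 ∈ [-32/385, 23/385)
j=6 picked index 5: u0 ∈ [-1/385, 2/77)
j=7 picked index 7: u0 ∈ [-3/385, 8/385)
j=8 picked index 9: u0 ∈ [-16/385, 4/55)
j=9 picked index 10: u0 ∈ [-1/55, 2/11)
j=10 picked index 10: u0 ∈ [-6/55, 1/11)
intersection: [0, 3/385)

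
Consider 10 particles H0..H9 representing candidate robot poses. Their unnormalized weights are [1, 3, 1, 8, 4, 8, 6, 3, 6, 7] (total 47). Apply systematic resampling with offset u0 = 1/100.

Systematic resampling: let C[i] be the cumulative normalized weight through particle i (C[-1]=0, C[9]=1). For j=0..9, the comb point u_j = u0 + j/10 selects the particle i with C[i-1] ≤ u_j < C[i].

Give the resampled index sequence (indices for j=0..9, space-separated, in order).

C = [1/47, 4/47, 5/47, 13/47, 17/47, 25/47, 31/47, 34/47, 40/47, 1]
j=0: u_0=1/100 ∈ [0, 1/47) → index 0
j=1: u_1=11/100 ∈ [5/47, 13/47) → index 3
j=2: u_2=21/100 ∈ [5/47, 13/47) → index 3
j=3: u_3=31/100 ∈ [13/47, 17/47) → index 4
j=4: u_4=41/100 ∈ [17/47, 25/47) → index 5
j=5: u_5=51/100 ∈ [17/47, 25/47) → index 5
j=6: u_6=61/100 ∈ [25/47, 31/47) → index 6
j=7: u_7=71/100 ∈ [31/47, 34/47) → index 7
j=8: u_8=81/100 ∈ [34/47, 40/47) → index 8
j=9: u_9=91/100 ∈ [40/47, 1) → index 9

0 3 3 4 5 5 6 7 8 9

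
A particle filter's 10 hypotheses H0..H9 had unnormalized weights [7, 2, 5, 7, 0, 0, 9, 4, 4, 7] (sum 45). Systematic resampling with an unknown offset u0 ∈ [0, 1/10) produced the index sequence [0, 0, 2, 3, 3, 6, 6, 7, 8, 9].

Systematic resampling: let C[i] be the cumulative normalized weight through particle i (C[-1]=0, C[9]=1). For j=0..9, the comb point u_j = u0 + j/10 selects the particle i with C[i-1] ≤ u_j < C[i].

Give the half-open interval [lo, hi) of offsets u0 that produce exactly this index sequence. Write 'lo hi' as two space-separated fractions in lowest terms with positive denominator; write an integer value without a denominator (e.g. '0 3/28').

1/90 2/45

C = [7/45, 1/5, 14/45, 7/15, 7/15, 7/15, 2/3, 34/45, 38/45, 1]
j=0 picked index 0: u0 ∈ [0, 7/45)
j=1 picked index 0: u0 ∈ [-1/10, 1/18)
j=2 picked index 2: u0 ∈ [0, 1/9)
j=3 picked index 3: u0 ∈ [1/90, 1/6)
j=4 picked index 3: u0 ∈ [-4/45, 1/15)
j=5 picked index 6: u0 ∈ [-1/30, 1/6)
j=6 picked index 6: u0 ∈ [-2/15, 1/15)
j=7 picked index 7: u0 ∈ [-1/30, 1/18)
j=8 picked index 8: u0 ∈ [-2/45, 2/45)
j=9 picked index 9: u0 ∈ [-1/18, 1/10)
intersection: [1/90, 2/45)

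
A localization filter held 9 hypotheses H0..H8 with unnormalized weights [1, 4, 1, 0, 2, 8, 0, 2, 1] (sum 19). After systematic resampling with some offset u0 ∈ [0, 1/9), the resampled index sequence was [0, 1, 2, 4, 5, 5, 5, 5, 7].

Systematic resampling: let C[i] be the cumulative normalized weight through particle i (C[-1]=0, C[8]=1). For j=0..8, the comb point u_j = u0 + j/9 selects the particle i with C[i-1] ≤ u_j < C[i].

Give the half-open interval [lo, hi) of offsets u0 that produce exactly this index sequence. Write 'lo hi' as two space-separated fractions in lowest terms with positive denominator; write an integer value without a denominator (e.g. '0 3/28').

C = [1/19, 5/19, 6/19, 6/19, 8/19, 16/19, 16/19, 18/19, 1]
j=0 picked index 0: u0 ∈ [0, 1/19)
j=1 picked index 1: u0 ∈ [-10/171, 26/171)
j=2 picked index 2: u0 ∈ [7/171, 16/171)
j=3 picked index 4: u0 ∈ [-1/57, 5/57)
j=4 picked index 5: u0 ∈ [-4/171, 68/171)
j=5 picked index 5: u0 ∈ [-23/171, 49/171)
j=6 picked index 5: u0 ∈ [-14/57, 10/57)
j=7 picked index 5: u0 ∈ [-61/171, 11/171)
j=8 picked index 7: u0 ∈ [-8/171, 10/171)
intersection: [7/171, 1/19)

7/171 1/19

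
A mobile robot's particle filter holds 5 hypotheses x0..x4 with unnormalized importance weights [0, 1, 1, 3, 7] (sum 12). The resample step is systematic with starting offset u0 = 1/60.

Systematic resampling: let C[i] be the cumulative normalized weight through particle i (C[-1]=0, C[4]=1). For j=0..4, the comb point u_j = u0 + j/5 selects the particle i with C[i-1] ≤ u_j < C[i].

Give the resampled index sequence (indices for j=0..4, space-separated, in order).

1 3 4 4 4

C = [0, 1/12, 1/6, 5/12, 1]
j=0: u_0=1/60 ∈ [0, 1/12) → index 1
j=1: u_1=13/60 ∈ [1/6, 5/12) → index 3
j=2: u_2=5/12 ∈ [5/12, 1) → index 4
j=3: u_3=37/60 ∈ [5/12, 1) → index 4
j=4: u_4=49/60 ∈ [5/12, 1) → index 4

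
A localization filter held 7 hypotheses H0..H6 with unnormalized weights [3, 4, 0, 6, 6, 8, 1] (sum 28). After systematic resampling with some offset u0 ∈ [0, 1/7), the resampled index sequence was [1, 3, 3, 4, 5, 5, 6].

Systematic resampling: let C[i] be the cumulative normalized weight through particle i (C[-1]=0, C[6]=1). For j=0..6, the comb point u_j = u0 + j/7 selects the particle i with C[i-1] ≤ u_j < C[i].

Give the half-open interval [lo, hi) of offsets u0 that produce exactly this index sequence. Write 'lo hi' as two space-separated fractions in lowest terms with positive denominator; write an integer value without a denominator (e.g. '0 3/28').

C = [3/28, 1/4, 1/4, 13/28, 19/28, 27/28, 1]
j=0 picked index 1: u0 ∈ [3/28, 1/4)
j=1 picked index 3: u0 ∈ [3/28, 9/28)
j=2 picked index 3: u0 ∈ [-1/28, 5/28)
j=3 picked index 4: u0 ∈ [1/28, 1/4)
j=4 picked index 5: u0 ∈ [3/28, 11/28)
j=5 picked index 5: u0 ∈ [-1/28, 1/4)
j=6 picked index 6: u0 ∈ [3/28, 1/7)
intersection: [3/28, 1/7)

3/28 1/7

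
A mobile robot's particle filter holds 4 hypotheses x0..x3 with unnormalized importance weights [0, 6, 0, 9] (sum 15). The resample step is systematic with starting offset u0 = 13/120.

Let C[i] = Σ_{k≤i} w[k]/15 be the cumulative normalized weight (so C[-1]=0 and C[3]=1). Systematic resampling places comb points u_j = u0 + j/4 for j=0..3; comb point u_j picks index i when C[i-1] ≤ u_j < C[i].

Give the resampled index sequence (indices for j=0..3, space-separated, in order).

1 1 3 3

C = [0, 2/5, 2/5, 1]
j=0: u_0=13/120 ∈ [0, 2/5) → index 1
j=1: u_1=43/120 ∈ [0, 2/5) → index 1
j=2: u_2=73/120 ∈ [2/5, 1) → index 3
j=3: u_3=103/120 ∈ [2/5, 1) → index 3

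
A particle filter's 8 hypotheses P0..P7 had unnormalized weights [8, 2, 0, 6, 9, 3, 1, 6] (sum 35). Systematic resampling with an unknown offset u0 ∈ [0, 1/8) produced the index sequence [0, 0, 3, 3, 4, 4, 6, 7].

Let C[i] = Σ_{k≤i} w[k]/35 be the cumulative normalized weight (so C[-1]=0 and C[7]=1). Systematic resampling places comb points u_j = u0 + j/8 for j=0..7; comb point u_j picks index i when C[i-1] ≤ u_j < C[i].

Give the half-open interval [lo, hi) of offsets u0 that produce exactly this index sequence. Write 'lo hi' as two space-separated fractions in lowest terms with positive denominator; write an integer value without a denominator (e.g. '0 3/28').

C = [8/35, 2/7, 2/7, 16/35, 5/7, 4/5, 29/35, 1]
j=0 picked index 0: u0 ∈ [0, 8/35)
j=1 picked index 0: u0 ∈ [-1/8, 29/280)
j=2 picked index 3: u0 ∈ [1/28, 29/140)
j=3 picked index 3: u0 ∈ [-5/56, 23/280)
j=4 picked index 4: u0 ∈ [-3/70, 3/14)
j=5 picked index 4: u0 ∈ [-47/280, 5/56)
j=6 picked index 6: u0 ∈ [1/20, 11/140)
j=7 picked index 7: u0 ∈ [-13/280, 1/8)
intersection: [1/20, 11/140)

1/20 11/140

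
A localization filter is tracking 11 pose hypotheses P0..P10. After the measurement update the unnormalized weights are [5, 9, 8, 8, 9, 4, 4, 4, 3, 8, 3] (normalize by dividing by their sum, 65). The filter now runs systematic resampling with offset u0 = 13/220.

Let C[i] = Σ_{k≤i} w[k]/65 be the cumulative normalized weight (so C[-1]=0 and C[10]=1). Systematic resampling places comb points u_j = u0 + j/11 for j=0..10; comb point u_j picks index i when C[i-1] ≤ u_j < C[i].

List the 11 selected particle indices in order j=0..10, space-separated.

0 1 2 2 3 4 5 6 8 9 10

C = [1/13, 14/65, 22/65, 6/13, 3/5, 43/65, 47/65, 51/65, 54/65, 62/65, 1]
j=0: u_0=13/220 ∈ [0, 1/13) → index 0
j=1: u_1=3/20 ∈ [1/13, 14/65) → index 1
j=2: u_2=53/220 ∈ [14/65, 22/65) → index 2
j=3: u_3=73/220 ∈ [14/65, 22/65) → index 2
j=4: u_4=93/220 ∈ [22/65, 6/13) → index 3
j=5: u_5=113/220 ∈ [6/13, 3/5) → index 4
j=6: u_6=133/220 ∈ [3/5, 43/65) → index 5
j=7: u_7=153/220 ∈ [43/65, 47/65) → index 6
j=8: u_8=173/220 ∈ [51/65, 54/65) → index 8
j=9: u_9=193/220 ∈ [54/65, 62/65) → index 9
j=10: u_10=213/220 ∈ [62/65, 1) → index 10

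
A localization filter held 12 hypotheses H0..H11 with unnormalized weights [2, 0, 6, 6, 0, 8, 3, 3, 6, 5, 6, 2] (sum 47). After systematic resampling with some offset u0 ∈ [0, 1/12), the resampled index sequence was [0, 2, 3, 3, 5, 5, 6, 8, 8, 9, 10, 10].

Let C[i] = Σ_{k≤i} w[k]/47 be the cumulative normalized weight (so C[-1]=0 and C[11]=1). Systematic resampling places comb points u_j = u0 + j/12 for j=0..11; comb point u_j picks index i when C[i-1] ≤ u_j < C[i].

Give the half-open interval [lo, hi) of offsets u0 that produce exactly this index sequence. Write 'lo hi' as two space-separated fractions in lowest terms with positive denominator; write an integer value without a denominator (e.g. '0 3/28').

C = [2/47, 2/47, 8/47, 14/47, 14/47, 22/47, 25/47, 28/47, 34/47, 39/47, 45/47, 1]
j=0 picked index 0: u0 ∈ [0, 2/47)
j=1 picked index 2: u0 ∈ [-23/564, 49/564)
j=2 picked index 3: u0 ∈ [1/282, 37/282)
j=3 picked index 3: u0 ∈ [-15/188, 9/188)
j=4 picked index 5: u0 ∈ [-5/141, 19/141)
j=5 picked index 5: u0 ∈ [-67/564, 29/564)
j=6 picked index 6: u0 ∈ [-3/94, 3/94)
j=7 picked index 8: u0 ∈ [7/564, 79/564)
j=8 picked index 8: u0 ∈ [-10/141, 8/141)
j=9 picked index 9: u0 ∈ [-5/188, 15/188)
j=10 picked index 10: u0 ∈ [-1/282, 35/282)
j=11 picked index 10: u0 ∈ [-49/564, 23/564)
intersection: [7/564, 3/94)

7/564 3/94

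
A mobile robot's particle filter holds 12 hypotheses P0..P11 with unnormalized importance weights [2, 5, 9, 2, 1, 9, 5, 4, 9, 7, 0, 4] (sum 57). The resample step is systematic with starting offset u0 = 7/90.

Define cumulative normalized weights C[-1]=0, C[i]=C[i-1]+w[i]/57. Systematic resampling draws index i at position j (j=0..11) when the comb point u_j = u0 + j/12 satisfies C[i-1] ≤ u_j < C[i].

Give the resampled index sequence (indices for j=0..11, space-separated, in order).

1 2 2 4 5 6 6 8 8 9 9 11

C = [2/57, 7/57, 16/57, 6/19, 1/3, 28/57, 11/19, 37/57, 46/57, 53/57, 53/57, 1]
j=0: u_0=7/90 ∈ [2/57, 7/57) → index 1
j=1: u_1=29/180 ∈ [7/57, 16/57) → index 2
j=2: u_2=11/45 ∈ [7/57, 16/57) → index 2
j=3: u_3=59/180 ∈ [6/19, 1/3) → index 4
j=4: u_4=37/90 ∈ [1/3, 28/57) → index 5
j=5: u_5=89/180 ∈ [28/57, 11/19) → index 6
j=6: u_6=26/45 ∈ [28/57, 11/19) → index 6
j=7: u_7=119/180 ∈ [37/57, 46/57) → index 8
j=8: u_8=67/90 ∈ [37/57, 46/57) → index 8
j=9: u_9=149/180 ∈ [46/57, 53/57) → index 9
j=10: u_10=41/45 ∈ [46/57, 53/57) → index 9
j=11: u_11=179/180 ∈ [53/57, 1) → index 11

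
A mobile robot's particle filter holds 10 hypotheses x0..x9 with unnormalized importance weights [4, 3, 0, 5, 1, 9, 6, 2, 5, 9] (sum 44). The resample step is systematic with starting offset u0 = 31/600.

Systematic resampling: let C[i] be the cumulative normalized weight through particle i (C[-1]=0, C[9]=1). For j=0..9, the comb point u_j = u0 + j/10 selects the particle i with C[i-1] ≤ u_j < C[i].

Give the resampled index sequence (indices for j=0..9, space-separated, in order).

C = [1/11, 7/44, 7/44, 3/11, 13/44, 1/2, 7/11, 15/22, 35/44, 1]
j=0: u_0=31/600 ∈ [0, 1/11) → index 0
j=1: u_1=91/600 ∈ [1/11, 7/44) → index 1
j=2: u_2=151/600 ∈ [7/44, 3/11) → index 3
j=3: u_3=211/600 ∈ [13/44, 1/2) → index 5
j=4: u_4=271/600 ∈ [13/44, 1/2) → index 5
j=5: u_5=331/600 ∈ [1/2, 7/11) → index 6
j=6: u_6=391/600 ∈ [7/11, 15/22) → index 7
j=7: u_7=451/600 ∈ [15/22, 35/44) → index 8
j=8: u_8=511/600 ∈ [35/44, 1) → index 9
j=9: u_9=571/600 ∈ [35/44, 1) → index 9

0 1 3 5 5 6 7 8 9 9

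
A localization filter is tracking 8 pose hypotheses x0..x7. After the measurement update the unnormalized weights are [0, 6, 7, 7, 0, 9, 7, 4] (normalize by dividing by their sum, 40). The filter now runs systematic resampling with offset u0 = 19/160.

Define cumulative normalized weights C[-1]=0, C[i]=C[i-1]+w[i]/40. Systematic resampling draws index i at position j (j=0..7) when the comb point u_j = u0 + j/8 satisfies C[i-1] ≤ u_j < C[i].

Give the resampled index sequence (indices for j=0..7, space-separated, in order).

1 2 3 3 5 6 6 7

C = [0, 3/20, 13/40, 1/2, 1/2, 29/40, 9/10, 1]
j=0: u_0=19/160 ∈ [0, 3/20) → index 1
j=1: u_1=39/160 ∈ [3/20, 13/40) → index 2
j=2: u_2=59/160 ∈ [13/40, 1/2) → index 3
j=3: u_3=79/160 ∈ [13/40, 1/2) → index 3
j=4: u_4=99/160 ∈ [1/2, 29/40) → index 5
j=5: u_5=119/160 ∈ [29/40, 9/10) → index 6
j=6: u_6=139/160 ∈ [29/40, 9/10) → index 6
j=7: u_7=159/160 ∈ [9/10, 1) → index 7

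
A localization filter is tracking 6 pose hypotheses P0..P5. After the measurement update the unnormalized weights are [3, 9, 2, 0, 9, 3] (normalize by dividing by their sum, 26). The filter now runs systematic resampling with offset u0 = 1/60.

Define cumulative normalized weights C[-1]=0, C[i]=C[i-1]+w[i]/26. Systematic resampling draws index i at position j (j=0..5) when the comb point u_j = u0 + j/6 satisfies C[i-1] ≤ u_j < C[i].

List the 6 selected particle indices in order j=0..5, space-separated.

C = [3/26, 6/13, 7/13, 7/13, 23/26, 1]
j=0: u_0=1/60 ∈ [0, 3/26) → index 0
j=1: u_1=11/60 ∈ [3/26, 6/13) → index 1
j=2: u_2=7/20 ∈ [3/26, 6/13) → index 1
j=3: u_3=31/60 ∈ [6/13, 7/13) → index 2
j=4: u_4=41/60 ∈ [7/13, 23/26) → index 4
j=5: u_5=17/20 ∈ [7/13, 23/26) → index 4

0 1 1 2 4 4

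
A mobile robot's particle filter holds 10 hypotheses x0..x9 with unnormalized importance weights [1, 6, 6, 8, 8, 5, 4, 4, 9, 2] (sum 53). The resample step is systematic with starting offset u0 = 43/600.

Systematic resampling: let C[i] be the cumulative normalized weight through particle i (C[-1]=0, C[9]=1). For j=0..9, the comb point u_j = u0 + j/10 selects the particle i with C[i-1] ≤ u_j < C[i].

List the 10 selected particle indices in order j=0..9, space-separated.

C = [1/53, 7/53, 13/53, 21/53, 29/53, 34/53, 38/53, 42/53, 51/53, 1]
j=0: u_0=43/600 ∈ [1/53, 7/53) → index 1
j=1: u_1=103/600 ∈ [7/53, 13/53) → index 2
j=2: u_2=163/600 ∈ [13/53, 21/53) → index 3
j=3: u_3=223/600 ∈ [13/53, 21/53) → index 3
j=4: u_4=283/600 ∈ [21/53, 29/53) → index 4
j=5: u_5=343/600 ∈ [29/53, 34/53) → index 5
j=6: u_6=403/600 ∈ [34/53, 38/53) → index 6
j=7: u_7=463/600 ∈ [38/53, 42/53) → index 7
j=8: u_8=523/600 ∈ [42/53, 51/53) → index 8
j=9: u_9=583/600 ∈ [51/53, 1) → index 9

1 2 3 3 4 5 6 7 8 9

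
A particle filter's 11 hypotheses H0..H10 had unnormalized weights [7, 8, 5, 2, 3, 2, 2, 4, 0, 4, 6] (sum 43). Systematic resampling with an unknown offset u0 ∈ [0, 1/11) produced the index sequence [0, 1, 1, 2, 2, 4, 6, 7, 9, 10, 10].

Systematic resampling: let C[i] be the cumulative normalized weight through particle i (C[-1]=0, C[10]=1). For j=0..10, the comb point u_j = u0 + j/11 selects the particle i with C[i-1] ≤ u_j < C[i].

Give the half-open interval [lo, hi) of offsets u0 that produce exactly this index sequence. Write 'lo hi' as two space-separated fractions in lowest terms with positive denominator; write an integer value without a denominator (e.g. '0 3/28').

39/473 1/11

C = [7/43, 15/43, 20/43, 22/43, 25/43, 27/43, 29/43, 33/43, 33/43, 37/43, 1]
j=0 picked index 0: u0 ∈ [0, 7/43)
j=1 picked index 1: u0 ∈ [34/473, 122/473)
j=2 picked index 1: u0 ∈ [-9/473, 79/473)
j=3 picked index 2: u0 ∈ [36/473, 91/473)
j=4 picked index 2: u0 ∈ [-7/473, 48/473)
j=5 picked index 4: u0 ∈ [27/473, 60/473)
j=6 picked index 6: u0 ∈ [39/473, 61/473)
j=7 picked index 7: u0 ∈ [18/473, 62/473)
j=8 picked index 9: u0 ∈ [19/473, 63/473)
j=9 picked index 10: u0 ∈ [20/473, 2/11)
j=10 picked index 10: u0 ∈ [-23/473, 1/11)
intersection: [39/473, 1/11)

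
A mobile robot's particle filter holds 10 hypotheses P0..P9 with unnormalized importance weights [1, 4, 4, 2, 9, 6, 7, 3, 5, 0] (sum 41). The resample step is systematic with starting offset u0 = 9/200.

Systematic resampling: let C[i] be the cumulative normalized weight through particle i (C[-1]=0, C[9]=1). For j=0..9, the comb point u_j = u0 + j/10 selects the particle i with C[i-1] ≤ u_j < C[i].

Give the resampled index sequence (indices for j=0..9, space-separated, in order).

1 2 3 4 4 5 6 6 7 8

C = [1/41, 5/41, 9/41, 11/41, 20/41, 26/41, 33/41, 36/41, 1, 1]
j=0: u_0=9/200 ∈ [1/41, 5/41) → index 1
j=1: u_1=29/200 ∈ [5/41, 9/41) → index 2
j=2: u_2=49/200 ∈ [9/41, 11/41) → index 3
j=3: u_3=69/200 ∈ [11/41, 20/41) → index 4
j=4: u_4=89/200 ∈ [11/41, 20/41) → index 4
j=5: u_5=109/200 ∈ [20/41, 26/41) → index 5
j=6: u_6=129/200 ∈ [26/41, 33/41) → index 6
j=7: u_7=149/200 ∈ [26/41, 33/41) → index 6
j=8: u_8=169/200 ∈ [33/41, 36/41) → index 7
j=9: u_9=189/200 ∈ [36/41, 1) → index 8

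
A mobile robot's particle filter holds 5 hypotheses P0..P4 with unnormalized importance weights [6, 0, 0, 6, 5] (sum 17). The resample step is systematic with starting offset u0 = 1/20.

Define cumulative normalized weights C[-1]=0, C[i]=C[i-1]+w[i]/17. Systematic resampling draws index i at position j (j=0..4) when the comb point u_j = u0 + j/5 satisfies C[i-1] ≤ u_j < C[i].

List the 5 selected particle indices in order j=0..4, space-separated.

0 0 3 3 4

C = [6/17, 6/17, 6/17, 12/17, 1]
j=0: u_0=1/20 ∈ [0, 6/17) → index 0
j=1: u_1=1/4 ∈ [0, 6/17) → index 0
j=2: u_2=9/20 ∈ [6/17, 12/17) → index 3
j=3: u_3=13/20 ∈ [6/17, 12/17) → index 3
j=4: u_4=17/20 ∈ [12/17, 1) → index 4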